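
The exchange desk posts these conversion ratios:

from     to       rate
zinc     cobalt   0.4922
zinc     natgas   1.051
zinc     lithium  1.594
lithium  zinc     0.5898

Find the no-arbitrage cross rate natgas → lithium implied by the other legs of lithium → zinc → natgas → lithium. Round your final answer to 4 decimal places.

1.6132

Known legs of the cycle: 0.5898 × 1.051 = 0.6198798
For no arbitrage the full-cycle product must be 1, so the missing rate is 1 / 0.6198798 ≈ 1.613216.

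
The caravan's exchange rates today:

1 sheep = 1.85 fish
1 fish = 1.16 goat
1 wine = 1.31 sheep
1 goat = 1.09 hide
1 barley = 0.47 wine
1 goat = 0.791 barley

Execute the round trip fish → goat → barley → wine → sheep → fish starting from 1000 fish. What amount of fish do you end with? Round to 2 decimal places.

1000 fish × 1.16 = 1160 goat
1160 goat × 0.791 = 917.56 barley
917.56 barley × 0.47 = 431.2532 wine
431.2532 wine × 1.31 = 564.941692 sheep
564.941692 sheep × 1.85 = 1045.1421302 fish

1045.14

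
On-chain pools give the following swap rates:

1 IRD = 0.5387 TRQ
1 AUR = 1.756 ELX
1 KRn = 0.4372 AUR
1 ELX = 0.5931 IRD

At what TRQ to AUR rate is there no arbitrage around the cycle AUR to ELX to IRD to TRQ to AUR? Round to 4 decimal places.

1.7824

Known legs of the cycle: 1.756 × 0.5931 × 0.5387 = 0.56104721532
For no arbitrage the full-cycle product must be 1, so the missing rate is 1 / 0.56104721532 ≈ 1.782381.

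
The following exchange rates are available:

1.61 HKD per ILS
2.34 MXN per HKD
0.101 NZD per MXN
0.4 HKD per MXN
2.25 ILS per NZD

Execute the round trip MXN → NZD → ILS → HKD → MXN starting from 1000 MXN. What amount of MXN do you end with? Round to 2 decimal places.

856.14

1000 MXN × 0.101 = 101 NZD
101 NZD × 2.25 = 227.25 ILS
227.25 ILS × 1.61 = 365.8725 HKD
365.8725 HKD × 2.34 = 856.14165 MXN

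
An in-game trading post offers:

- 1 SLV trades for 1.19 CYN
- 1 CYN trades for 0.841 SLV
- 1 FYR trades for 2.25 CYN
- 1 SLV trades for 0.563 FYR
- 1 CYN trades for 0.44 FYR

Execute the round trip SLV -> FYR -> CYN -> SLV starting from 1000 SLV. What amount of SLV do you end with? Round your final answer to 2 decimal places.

1000 SLV × 0.563 = 563 FYR
563 FYR × 2.25 = 1266.75 CYN
1266.75 CYN × 0.841 = 1065.33675 SLV

1065.34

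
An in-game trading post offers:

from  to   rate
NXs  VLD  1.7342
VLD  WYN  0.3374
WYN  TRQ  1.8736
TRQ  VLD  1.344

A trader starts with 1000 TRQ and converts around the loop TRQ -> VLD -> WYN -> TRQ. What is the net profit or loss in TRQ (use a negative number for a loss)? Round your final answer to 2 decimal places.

1000 TRQ × 1.344 = 1344 VLD
1344 VLD × 0.3374 = 453.4656 WYN
453.4656 WYN × 1.8736 = 849.61314816 TRQ
Net change: 849.61314816 − 1000 = -150.38685184 TRQ

-150.39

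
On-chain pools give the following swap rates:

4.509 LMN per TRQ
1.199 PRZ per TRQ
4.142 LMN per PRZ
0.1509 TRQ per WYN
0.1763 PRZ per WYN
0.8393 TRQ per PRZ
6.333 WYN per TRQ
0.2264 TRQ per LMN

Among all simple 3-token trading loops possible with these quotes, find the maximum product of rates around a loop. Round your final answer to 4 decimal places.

1.1244

TRQ→PRZ→LMN→TRQ: 1.199 × 4.142 × 0.2264 = 1.12436
TRQ→WYN→PRZ→TRQ: 6.333 × 0.1763 × 0.8393 = 0.93709
Maximum is TRQ→PRZ→LMN→TRQ at 1.1244; arbitrage exists.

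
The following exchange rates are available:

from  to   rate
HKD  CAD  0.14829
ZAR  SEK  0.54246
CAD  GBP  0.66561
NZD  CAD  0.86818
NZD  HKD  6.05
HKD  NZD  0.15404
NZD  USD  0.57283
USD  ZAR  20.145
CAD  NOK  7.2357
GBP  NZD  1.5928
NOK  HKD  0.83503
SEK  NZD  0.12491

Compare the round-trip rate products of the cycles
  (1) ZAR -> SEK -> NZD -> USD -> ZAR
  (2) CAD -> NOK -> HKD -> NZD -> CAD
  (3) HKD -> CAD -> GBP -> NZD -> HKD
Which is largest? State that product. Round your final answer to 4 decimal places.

(1) 0.54246 × 0.12491 × 0.57283 × 20.145 = 0.78191
(2) 7.2357 × 0.83503 × 0.15404 × 0.86818 = 0.80803
(3) 0.14829 × 0.66561 × 1.5928 × 6.05 = 0.95115
Highest is cycle (3) at 0.9511 (≤1, no arbitrage).

0.9511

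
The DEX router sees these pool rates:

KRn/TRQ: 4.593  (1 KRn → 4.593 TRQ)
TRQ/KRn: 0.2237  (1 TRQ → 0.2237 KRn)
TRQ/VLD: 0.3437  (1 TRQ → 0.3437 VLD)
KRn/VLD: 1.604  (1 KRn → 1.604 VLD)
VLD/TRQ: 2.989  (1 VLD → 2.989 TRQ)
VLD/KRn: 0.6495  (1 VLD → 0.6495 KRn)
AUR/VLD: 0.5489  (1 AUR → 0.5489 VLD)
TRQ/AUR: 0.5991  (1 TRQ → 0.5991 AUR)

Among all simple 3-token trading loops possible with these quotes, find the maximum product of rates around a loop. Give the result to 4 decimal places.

TRQ→KRn→VLD→TRQ: 0.2237 × 1.604 × 2.989 = 1.07250
TRQ→VLD→KRn→TRQ: 0.3437 × 0.6495 × 4.593 = 1.02531
AUR→VLD→TRQ→AUR: 0.5489 × 2.989 × 0.5991 = 0.98292
Maximum is TRQ→KRn→VLD→TRQ at 1.0725; arbitrage exists.

1.0725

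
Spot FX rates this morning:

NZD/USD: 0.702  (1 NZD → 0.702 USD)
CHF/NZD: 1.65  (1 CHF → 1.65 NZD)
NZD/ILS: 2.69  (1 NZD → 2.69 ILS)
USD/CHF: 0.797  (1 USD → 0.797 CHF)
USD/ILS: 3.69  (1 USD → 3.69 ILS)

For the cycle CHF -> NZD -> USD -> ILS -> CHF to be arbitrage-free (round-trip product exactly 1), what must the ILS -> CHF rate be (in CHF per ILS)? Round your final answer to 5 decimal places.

Known legs of the cycle: 1.65 × 0.702 × 3.69 = 4.274127
For no arbitrage the full-cycle product must be 1, so the missing rate is 1 / 4.274127 ≈ 0.2339659.

0.23397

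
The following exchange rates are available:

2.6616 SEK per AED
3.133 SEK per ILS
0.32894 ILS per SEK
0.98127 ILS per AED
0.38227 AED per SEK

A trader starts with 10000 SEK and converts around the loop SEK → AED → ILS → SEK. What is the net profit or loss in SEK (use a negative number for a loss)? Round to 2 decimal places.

10000 SEK × 0.38227 = 3822.7 AED
3822.7 AED × 0.98127 = 3751.100829 ILS
3751.100829 ILS × 3.133 = 11752.198897257 SEK
Net change: 11752.198897257 − 10000 = 1752.198897257 SEK

1752.20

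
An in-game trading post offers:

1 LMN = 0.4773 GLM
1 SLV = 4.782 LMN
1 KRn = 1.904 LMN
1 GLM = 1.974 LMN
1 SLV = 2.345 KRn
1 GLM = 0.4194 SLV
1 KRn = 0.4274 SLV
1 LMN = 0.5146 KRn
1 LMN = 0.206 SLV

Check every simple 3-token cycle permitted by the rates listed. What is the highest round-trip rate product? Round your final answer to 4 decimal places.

1.0518

SLV→LMN→KRn→SLV: 4.782 × 0.5146 × 0.4274 = 1.05175
SLV→LMN→GLM→SLV: 4.782 × 0.4773 × 0.4194 = 0.95726
SLV→KRn→LMN→SLV: 2.345 × 1.904 × 0.206 = 0.91977
Maximum is SLV→LMN→KRn→SLV at 1.0518; arbitrage exists.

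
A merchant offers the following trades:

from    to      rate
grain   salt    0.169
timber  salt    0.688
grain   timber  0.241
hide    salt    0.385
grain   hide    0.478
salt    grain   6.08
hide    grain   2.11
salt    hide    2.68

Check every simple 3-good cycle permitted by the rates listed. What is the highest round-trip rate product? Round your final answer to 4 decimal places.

1.1189

hide→salt→grain→hide: 0.385 × 6.08 × 0.478 = 1.11890
timber→salt→grain→timber: 0.688 × 6.08 × 0.241 = 1.00811
hide→grain→salt→hide: 2.11 × 0.169 × 2.68 = 0.95566
Maximum is hide→salt→grain→hide at 1.1189; arbitrage exists.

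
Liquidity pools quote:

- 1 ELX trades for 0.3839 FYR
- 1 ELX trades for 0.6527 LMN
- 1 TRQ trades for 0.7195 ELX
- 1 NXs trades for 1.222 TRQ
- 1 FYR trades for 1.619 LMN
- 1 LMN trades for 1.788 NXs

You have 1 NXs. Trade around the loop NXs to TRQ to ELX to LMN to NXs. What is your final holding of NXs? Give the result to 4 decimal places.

1 NXs × 1.222 = 1.222 TRQ
1.222 TRQ × 0.7195 = 0.879229 ELX
0.879229 ELX × 0.6527 = 0.5738727683 LMN
0.5738727683 LMN × 1.788 = 1.0260845097204 NXs

1.0261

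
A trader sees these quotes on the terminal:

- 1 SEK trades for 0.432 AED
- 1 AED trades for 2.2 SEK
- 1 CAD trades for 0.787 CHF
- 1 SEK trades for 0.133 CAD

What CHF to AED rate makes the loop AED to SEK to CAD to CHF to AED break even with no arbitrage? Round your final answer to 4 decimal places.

Known legs of the cycle: 2.2 × 0.133 × 0.787 = 0.2302762
For no arbitrage the full-cycle product must be 1, so the missing rate is 1 / 0.2302762 ≈ 4.342611.

4.3426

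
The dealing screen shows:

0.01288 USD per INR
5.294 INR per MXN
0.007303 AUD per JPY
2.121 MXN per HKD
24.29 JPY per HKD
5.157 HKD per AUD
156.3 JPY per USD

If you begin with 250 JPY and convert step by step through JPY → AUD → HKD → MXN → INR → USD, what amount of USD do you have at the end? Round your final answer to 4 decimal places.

250 JPY × 0.007303 = 1.82575 AUD
1.82575 AUD × 5.157 = 9.41539275 HKD
9.41539275 HKD × 2.121 = 19.97004802275 MXN
19.97004802275 MXN × 5.294 = 105.7214342324385 INR
105.7214342324385 INR × 0.01288 = 1.36169207291380788 USD

1.3617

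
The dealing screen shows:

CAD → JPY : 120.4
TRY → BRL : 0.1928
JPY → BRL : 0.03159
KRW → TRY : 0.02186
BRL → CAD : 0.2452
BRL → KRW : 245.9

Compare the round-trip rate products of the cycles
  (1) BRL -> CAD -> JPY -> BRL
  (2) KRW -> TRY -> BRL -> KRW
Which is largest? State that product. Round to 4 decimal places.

(1) 0.2452 × 120.4 × 0.03159 = 0.93260
(2) 0.02186 × 0.1928 × 245.9 = 1.03637
Highest is cycle (2) at 1.0364 (>1, arbitrage).

1.0364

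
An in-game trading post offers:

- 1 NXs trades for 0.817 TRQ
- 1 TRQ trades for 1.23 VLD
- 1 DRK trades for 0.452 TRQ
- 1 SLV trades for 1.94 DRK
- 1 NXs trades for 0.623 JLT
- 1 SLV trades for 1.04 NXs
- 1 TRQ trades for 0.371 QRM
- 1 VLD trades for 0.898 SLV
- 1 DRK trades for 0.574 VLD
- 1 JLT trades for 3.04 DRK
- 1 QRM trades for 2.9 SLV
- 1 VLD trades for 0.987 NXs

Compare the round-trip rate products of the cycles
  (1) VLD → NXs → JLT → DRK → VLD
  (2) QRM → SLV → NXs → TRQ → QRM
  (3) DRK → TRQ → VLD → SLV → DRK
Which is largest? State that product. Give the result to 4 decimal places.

1.0730

(1) 0.987 × 0.623 × 3.04 × 0.574 = 1.07298
(2) 2.9 × 1.04 × 0.817 × 0.371 = 0.91417
(3) 0.452 × 1.23 × 0.898 × 1.94 = 0.96855
Highest is cycle (1) at 1.0730 (>1, arbitrage).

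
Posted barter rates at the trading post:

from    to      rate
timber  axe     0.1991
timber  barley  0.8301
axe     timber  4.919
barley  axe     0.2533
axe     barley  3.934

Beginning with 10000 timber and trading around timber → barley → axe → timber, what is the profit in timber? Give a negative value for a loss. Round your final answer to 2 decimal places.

342.90

10000 timber × 0.8301 = 8301 barley
8301 barley × 0.2533 = 2102.6433 axe
2102.6433 axe × 4.919 = 10342.9023927 timber
Net change: 10342.9023927 − 10000 = 342.9023927 timber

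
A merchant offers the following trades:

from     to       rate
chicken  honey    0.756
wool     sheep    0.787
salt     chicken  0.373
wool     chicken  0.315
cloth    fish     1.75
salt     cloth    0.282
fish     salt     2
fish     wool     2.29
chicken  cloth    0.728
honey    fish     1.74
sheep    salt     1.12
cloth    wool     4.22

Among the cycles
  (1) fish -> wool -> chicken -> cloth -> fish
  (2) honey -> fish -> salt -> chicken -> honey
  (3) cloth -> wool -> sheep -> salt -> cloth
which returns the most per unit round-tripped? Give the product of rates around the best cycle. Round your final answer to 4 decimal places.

1.0489

(1) 2.29 × 0.315 × 0.728 × 1.75 = 0.91900
(2) 1.74 × 2 × 0.373 × 0.756 = 0.98132
(3) 4.22 × 0.787 × 1.12 × 0.282 = 1.04895
Highest is cycle (3) at 1.0489 (>1, arbitrage).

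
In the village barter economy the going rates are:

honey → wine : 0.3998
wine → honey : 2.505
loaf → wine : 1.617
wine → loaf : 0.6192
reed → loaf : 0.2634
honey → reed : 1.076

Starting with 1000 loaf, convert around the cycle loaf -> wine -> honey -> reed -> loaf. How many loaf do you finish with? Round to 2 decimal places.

1000 loaf × 1.617 = 1617 wine
1617 wine × 2.505 = 4050.585 honey
4050.585 honey × 1.076 = 4358.42946 reed
4358.42946 reed × 0.2634 = 1148.010319764 loaf

1148.01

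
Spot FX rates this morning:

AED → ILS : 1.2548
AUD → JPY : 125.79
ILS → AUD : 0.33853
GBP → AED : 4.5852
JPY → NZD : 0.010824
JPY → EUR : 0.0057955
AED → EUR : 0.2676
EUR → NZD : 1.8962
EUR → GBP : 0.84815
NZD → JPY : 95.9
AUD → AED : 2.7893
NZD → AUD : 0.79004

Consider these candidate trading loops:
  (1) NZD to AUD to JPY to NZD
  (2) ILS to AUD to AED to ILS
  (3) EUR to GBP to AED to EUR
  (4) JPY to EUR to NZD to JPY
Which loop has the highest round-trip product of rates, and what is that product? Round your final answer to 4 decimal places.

1.1849

(1) 0.79004 × 125.79 × 0.010824 = 1.07568
(2) 0.33853 × 2.7893 × 1.2548 = 1.18486
(3) 0.84815 × 4.5852 × 0.2676 = 1.04068
(4) 0.0057955 × 1.8962 × 95.9 = 1.05389
Highest is cycle (2) at 1.1849 (>1, arbitrage).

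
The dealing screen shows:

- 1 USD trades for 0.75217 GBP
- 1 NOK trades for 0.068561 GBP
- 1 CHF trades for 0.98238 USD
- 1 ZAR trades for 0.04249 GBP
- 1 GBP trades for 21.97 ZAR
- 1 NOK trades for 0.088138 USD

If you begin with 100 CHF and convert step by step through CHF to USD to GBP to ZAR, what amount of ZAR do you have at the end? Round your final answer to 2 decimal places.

100 CHF × 0.98238 = 98.238 USD
98.238 USD × 0.75217 = 73.89167646 GBP
73.89167646 GBP × 21.97 = 1623.4001318262 ZAR

1623.40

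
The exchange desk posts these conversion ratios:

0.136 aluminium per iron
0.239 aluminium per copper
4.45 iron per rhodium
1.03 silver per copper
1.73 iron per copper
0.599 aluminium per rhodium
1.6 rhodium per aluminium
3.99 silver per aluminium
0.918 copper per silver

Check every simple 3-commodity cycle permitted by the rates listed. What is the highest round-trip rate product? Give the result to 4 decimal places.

0.9683

rhodium→iron→aluminium→rhodium: 4.45 × 0.136 × 1.6 = 0.96832
aluminium→silver→copper→aluminium: 3.99 × 0.918 × 0.239 = 0.87541
Maximum is rhodium→iron→aluminium→rhodium at 0.9683; no arbitrage — every cycle loses value.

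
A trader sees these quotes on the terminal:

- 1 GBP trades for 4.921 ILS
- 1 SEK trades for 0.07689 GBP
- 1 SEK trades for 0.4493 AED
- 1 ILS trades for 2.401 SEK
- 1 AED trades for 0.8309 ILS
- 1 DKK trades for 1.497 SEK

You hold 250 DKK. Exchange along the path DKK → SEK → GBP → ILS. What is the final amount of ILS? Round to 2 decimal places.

250 DKK × 1.497 = 374.25 SEK
374.25 SEK × 0.07689 = 28.7760825 GBP
28.7760825 GBP × 4.921 = 141.6071019825 ILS

141.61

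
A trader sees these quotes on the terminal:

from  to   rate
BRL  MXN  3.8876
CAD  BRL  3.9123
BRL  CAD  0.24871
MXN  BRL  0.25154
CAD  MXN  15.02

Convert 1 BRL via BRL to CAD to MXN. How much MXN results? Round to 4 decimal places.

1 BRL × 0.24871 = 0.24871 CAD
0.24871 CAD × 15.02 = 3.7356242 MXN

3.7356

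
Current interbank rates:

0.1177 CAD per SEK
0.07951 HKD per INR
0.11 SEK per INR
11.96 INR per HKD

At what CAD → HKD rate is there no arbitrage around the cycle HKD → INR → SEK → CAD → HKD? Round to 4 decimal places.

Known legs of the cycle: 11.96 × 0.11 × 0.1177 = 0.15484612
For no arbitrage the full-cycle product must be 1, so the missing rate is 1 / 0.15484612 ≈ 6.458024.

6.4580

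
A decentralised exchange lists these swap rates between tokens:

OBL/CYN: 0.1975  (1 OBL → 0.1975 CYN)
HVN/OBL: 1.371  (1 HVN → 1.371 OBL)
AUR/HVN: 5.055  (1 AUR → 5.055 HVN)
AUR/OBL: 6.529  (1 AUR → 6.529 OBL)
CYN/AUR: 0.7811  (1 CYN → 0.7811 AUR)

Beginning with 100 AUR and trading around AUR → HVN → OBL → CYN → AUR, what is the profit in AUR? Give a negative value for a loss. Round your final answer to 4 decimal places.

6.9135

100 AUR × 5.055 = 505.5 HVN
505.5 HVN × 1.371 = 693.0405 OBL
693.0405 OBL × 0.1975 = 136.87549875 CYN
136.87549875 CYN × 0.7811 = 106.913452073625 AUR
Net change: 106.913452073625 − 100 = 6.913452073625 AUR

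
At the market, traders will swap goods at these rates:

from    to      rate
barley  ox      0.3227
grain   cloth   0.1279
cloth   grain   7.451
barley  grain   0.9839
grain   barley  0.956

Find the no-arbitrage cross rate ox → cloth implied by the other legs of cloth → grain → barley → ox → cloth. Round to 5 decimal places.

Known legs of the cycle: 7.451 × 0.956 × 0.3227 = 2.2986424412
For no arbitrage the full-cycle product must be 1, so the missing rate is 1 / 2.2986424412 ≈ 0.4350394.

0.43504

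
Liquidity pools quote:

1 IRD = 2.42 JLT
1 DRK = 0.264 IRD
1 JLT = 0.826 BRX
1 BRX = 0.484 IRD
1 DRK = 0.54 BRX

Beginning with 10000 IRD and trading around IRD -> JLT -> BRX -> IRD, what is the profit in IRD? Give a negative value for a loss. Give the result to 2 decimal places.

10000 IRD × 2.42 = 24200 JLT
24200 JLT × 0.826 = 19989.2 BRX
19989.2 BRX × 0.484 = 9674.7728 IRD
Net change: 9674.7728 − 10000 = -325.2272 IRD

-325.23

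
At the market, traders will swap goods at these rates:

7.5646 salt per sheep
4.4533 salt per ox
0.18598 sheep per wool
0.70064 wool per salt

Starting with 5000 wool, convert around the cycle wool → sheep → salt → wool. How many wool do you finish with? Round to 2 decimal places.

5000 wool × 0.18598 = 929.9 sheep
929.9 sheep × 7.5646 = 7034.32154 salt
7034.32154 salt × 0.70064 = 4928.5270437856 wool

4928.53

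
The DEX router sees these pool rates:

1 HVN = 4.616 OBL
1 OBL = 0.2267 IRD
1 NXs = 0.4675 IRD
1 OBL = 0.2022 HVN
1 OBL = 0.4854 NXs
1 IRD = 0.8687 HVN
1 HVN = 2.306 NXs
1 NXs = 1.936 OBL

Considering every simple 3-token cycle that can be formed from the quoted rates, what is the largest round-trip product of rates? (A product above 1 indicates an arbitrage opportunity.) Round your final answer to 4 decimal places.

0.9365

IRD→HVN→NXs→IRD: 0.8687 × 2.306 × 0.4675 = 0.93651
IRD→HVN→OBL→IRD: 0.8687 × 4.616 × 0.2267 = 0.90905
OBL→HVN→NXs→OBL: 0.2022 × 2.306 × 1.936 = 0.90270
Maximum is IRD→HVN→NXs→IRD at 0.9365; no arbitrage — every cycle loses value.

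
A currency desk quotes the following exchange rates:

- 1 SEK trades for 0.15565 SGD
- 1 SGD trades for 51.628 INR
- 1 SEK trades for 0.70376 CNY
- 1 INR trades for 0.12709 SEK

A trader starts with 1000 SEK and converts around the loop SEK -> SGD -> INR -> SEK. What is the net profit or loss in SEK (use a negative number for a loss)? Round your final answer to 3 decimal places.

1000 SEK × 0.15565 = 155.65 SGD
155.65 SGD × 51.628 = 8035.8982 INR
8035.8982 INR × 0.12709 = 1021.282302238 SEK
Net change: 1021.282302238 − 1000 = 21.282302238 SEK

21.282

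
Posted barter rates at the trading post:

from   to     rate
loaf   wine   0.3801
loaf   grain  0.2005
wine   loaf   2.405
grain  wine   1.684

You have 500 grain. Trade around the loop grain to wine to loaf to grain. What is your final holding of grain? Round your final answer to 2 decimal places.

500 grain × 1.684 = 842 wine
842 wine × 2.405 = 2025.01 loaf
2025.01 loaf × 0.2005 = 406.014505 grain

406.01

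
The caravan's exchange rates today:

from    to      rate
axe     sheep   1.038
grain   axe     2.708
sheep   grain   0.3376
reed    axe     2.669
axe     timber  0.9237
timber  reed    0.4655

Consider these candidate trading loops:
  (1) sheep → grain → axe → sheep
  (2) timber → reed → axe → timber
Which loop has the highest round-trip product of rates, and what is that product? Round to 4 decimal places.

1.1476

(1) 0.3376 × 2.708 × 1.038 = 0.94896
(2) 0.4655 × 2.669 × 0.9237 = 1.14762
Highest is cycle (2) at 1.1476 (>1, arbitrage).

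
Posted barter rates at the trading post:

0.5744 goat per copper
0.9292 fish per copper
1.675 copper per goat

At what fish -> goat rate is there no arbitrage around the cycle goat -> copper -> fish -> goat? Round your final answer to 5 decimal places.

0.64250

Known legs of the cycle: 1.675 × 0.9292 = 1.55641
For no arbitrage the full-cycle product must be 1, so the missing rate is 1 / 1.55641 ≈ 0.6425042.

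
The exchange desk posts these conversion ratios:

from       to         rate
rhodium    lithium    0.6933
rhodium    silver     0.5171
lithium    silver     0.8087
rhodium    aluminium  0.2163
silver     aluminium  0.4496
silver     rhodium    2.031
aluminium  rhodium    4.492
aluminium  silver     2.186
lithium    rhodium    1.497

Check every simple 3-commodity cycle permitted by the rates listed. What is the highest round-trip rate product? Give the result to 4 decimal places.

silver→rhodium→lithium→silver: 2.031 × 0.6933 × 0.8087 = 1.13872
silver→aluminium→rhodium→silver: 0.4496 × 4.492 × 0.5171 = 1.04434
silver→rhodium→aluminium→silver: 2.031 × 0.2163 × 2.186 = 0.96032
Maximum is silver→rhodium→lithium→silver at 1.1387; arbitrage exists.

1.1387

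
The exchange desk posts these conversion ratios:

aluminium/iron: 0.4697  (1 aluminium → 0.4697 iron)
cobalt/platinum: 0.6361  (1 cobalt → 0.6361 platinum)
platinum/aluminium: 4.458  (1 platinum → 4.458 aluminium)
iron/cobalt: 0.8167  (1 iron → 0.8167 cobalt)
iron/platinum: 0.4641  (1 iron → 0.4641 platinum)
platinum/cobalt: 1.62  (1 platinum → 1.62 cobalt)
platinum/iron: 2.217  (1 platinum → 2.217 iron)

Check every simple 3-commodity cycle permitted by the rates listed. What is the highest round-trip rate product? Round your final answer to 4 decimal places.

1.1517

cobalt→platinum→iron→cobalt: 0.6361 × 2.217 × 0.8167 = 1.15174
aluminium→iron→platinum→aluminium: 0.4697 × 0.4641 × 4.458 = 0.97179
Maximum is cobalt→platinum→iron→cobalt at 1.1517; arbitrage exists.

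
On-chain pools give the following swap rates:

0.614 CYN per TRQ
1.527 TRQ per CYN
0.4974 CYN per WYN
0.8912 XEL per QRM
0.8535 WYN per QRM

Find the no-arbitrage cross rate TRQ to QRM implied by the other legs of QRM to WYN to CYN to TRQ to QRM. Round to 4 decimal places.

Known legs of the cycle: 0.8535 × 0.4974 × 1.527 = 0.6482586843
For no arbitrage the full-cycle product must be 1, so the missing rate is 1 / 0.6482586843 ≈ 1.542594.

1.5426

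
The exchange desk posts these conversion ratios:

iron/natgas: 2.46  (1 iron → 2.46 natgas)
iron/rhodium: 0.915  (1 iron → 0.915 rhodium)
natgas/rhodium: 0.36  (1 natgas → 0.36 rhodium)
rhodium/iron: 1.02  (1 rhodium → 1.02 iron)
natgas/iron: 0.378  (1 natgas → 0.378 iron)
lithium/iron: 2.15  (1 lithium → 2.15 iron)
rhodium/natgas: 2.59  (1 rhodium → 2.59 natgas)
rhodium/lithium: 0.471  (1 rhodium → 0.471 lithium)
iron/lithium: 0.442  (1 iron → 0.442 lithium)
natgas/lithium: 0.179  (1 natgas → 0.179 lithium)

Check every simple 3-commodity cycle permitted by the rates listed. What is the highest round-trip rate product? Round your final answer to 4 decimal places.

0.9467

iron→natgas→lithium→iron: 2.46 × 0.179 × 2.15 = 0.94673
iron→rhodium→lithium→iron: 0.915 × 0.471 × 2.15 = 0.92657
iron→natgas→rhodium→iron: 2.46 × 0.36 × 1.02 = 0.90331
iron→rhodium→natgas→iron: 0.915 × 2.59 × 0.378 = 0.89580
Maximum is iron→natgas→lithium→iron at 0.9467; no arbitrage — every cycle loses value.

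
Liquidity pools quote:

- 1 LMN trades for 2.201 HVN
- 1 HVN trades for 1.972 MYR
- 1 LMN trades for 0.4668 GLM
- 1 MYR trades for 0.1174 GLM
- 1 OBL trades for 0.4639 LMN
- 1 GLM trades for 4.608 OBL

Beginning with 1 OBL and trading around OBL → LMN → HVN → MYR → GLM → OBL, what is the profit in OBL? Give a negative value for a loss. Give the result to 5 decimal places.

0.08926

1 OBL × 0.4639 = 0.4639 LMN
0.4639 LMN × 2.201 = 1.0210439 HVN
1.0210439 HVN × 1.972 = 2.0134985708 MYR
2.0134985708 MYR × 0.1174 = 0.23638473221192 GLM
0.23638473221192 GLM × 4.608 = 1.08926084603252736 OBL
Net change: 1.08926084603252736 − 1 = 0.08926084603252736 OBL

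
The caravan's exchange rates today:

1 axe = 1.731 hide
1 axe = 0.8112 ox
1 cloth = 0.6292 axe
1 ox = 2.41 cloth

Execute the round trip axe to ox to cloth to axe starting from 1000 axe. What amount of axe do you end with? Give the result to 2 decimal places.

1000 axe × 0.8112 = 811.2 ox
811.2 ox × 2.41 = 1954.992 cloth
1954.992 cloth × 0.6292 = 1230.0809664 axe

1230.08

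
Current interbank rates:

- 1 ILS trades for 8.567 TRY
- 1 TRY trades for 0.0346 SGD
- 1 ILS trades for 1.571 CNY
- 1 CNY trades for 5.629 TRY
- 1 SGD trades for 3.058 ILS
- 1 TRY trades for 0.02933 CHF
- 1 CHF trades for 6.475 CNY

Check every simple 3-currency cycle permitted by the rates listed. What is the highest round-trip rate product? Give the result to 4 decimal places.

CNY→TRY→CHF→CNY: 5.629 × 0.02933 × 6.475 = 1.06901
ILS→TRY→SGD→ILS: 8.567 × 0.0346 × 3.058 = 0.90645
Maximum is CNY→TRY→CHF→CNY at 1.0690; arbitrage exists.

1.0690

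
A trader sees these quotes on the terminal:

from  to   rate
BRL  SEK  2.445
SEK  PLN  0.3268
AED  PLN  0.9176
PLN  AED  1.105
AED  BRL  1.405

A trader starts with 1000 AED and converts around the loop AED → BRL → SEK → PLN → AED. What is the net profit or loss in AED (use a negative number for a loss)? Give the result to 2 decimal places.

1000 AED × 1.405 = 1405 BRL
1405 BRL × 2.445 = 3435.225 SEK
3435.225 SEK × 0.3268 = 1122.63153 PLN
1122.63153 PLN × 1.105 = 1240.50784065 AED
Net change: 1240.50784065 − 1000 = 240.50784065 AED

240.51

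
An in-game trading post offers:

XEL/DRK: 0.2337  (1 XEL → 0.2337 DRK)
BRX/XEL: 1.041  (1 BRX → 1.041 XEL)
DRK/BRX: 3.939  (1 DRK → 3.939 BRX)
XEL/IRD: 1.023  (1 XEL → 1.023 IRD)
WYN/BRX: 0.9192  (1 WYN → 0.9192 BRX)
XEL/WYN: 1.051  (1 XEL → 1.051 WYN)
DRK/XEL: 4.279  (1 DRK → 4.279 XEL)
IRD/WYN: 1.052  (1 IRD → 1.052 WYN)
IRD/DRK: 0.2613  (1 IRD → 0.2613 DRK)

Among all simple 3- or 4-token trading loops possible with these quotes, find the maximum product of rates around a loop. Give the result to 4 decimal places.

1.1438

IRD→DRK→XEL→IRD: 0.2613 × 4.279 × 1.023 = 1.14382
IRD→DRK→BRX→XEL→IRD: 0.2613 × 3.939 × 1.041 × 1.023 = 1.09610
IRD→WYN→BRX→XEL→IRD: 1.052 × 0.9192 × 1.041 × 1.023 = 1.02980
BRX→XEL→WYN→BRX: 1.041 × 1.051 × 0.9192 = 1.00569
BRX→XEL→DRK→BRX: 1.041 × 0.2337 × 3.939 = 0.95829
Maximum is IRD→DRK→XEL→IRD at 1.1438; arbitrage exists.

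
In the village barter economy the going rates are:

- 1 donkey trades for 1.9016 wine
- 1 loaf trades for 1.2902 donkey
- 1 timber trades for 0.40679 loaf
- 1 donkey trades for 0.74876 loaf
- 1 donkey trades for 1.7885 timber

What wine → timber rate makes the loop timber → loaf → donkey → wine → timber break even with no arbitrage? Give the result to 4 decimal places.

Known legs of the cycle: 0.40679 × 1.2902 × 1.9016 = 0.9980366149328
For no arbitrage the full-cycle product must be 1, so the missing rate is 1 / 0.9980366149328 ≈ 1.001967.

1.0020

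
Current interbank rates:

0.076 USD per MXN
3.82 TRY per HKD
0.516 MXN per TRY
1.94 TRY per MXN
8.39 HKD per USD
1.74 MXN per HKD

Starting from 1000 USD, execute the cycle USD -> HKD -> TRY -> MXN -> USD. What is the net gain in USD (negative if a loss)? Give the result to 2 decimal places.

1000 USD × 8.39 = 8390 HKD
8390 HKD × 3.82 = 32049.8 TRY
32049.8 TRY × 0.516 = 16537.6968 MXN
16537.6968 MXN × 0.076 = 1256.8649568 USD
Net change: 1256.8649568 − 1000 = 256.8649568 USD

256.86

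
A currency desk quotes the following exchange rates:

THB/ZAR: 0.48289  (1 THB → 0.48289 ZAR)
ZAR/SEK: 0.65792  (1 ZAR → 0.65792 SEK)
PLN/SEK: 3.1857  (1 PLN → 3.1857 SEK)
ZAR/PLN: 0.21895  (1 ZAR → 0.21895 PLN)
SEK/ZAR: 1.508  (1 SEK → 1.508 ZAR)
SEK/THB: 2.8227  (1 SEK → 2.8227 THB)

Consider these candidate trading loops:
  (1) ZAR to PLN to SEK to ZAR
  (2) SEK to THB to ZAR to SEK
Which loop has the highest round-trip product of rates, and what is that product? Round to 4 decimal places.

1.0518

(1) 0.21895 × 3.1857 × 1.508 = 1.05184
(2) 2.8227 × 0.48289 × 0.65792 = 0.89678
Highest is cycle (1) at 1.0518 (>1, arbitrage).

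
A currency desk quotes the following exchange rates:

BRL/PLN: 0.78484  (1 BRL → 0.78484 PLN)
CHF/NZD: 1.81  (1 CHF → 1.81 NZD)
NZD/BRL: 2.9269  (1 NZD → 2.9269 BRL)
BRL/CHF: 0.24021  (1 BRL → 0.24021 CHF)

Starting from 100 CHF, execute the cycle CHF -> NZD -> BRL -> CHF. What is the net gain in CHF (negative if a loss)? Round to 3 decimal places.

100 CHF × 1.81 = 181 NZD
181 NZD × 2.9269 = 529.7689 BRL
529.7689 BRL × 0.24021 = 127.255787469 CHF
Net change: 127.255787469 − 100 = 27.255787469 CHF

27.256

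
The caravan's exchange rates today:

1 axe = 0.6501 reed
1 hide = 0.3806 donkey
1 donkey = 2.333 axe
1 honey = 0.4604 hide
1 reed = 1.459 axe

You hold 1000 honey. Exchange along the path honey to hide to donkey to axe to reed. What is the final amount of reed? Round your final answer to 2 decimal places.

1000 honey × 0.4604 = 460.4 hide
460.4 hide × 0.3806 = 175.22824 donkey
175.22824 donkey × 2.333 = 408.80748392 axe
408.80748392 axe × 0.6501 = 265.765745296392 reed

265.77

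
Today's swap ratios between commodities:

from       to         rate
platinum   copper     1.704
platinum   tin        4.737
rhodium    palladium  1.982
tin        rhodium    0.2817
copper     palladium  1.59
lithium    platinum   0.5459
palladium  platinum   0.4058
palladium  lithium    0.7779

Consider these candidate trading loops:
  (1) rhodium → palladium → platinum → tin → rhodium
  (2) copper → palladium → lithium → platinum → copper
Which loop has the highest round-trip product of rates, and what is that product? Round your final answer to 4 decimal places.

1.1505

(1) 1.982 × 0.4058 × 4.737 × 0.2817 = 1.07326
(2) 1.59 × 0.7779 × 0.5459 × 1.704 = 1.15054
Highest is cycle (2) at 1.1505 (>1, arbitrage).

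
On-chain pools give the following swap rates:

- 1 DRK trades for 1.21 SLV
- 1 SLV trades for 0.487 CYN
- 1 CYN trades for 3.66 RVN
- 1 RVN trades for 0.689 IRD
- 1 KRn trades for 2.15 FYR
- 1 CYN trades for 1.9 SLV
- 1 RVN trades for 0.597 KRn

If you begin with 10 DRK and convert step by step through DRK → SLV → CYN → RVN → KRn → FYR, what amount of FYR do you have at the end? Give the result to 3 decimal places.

27.683

10 DRK × 1.21 = 12.1 SLV
12.1 SLV × 0.487 = 5.8927 CYN
5.8927 CYN × 3.66 = 21.567282 RVN
21.567282 RVN × 0.597 = 12.875667354 KRn
12.875667354 KRn × 2.15 = 27.6826848111 FYR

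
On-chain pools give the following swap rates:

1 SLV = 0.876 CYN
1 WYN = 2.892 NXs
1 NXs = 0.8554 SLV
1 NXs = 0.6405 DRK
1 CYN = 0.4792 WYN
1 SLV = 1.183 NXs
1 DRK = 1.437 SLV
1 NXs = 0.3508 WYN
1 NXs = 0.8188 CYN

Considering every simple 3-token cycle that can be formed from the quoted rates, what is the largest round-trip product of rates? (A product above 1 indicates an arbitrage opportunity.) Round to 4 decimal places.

1.1347

WYN→NXs→CYN→WYN: 2.892 × 0.8188 × 0.4792 = 1.13473
DRK→SLV→NXs→DRK: 1.437 × 1.183 × 0.6405 = 1.08883
Maximum is WYN→NXs→CYN→WYN at 1.1347; arbitrage exists.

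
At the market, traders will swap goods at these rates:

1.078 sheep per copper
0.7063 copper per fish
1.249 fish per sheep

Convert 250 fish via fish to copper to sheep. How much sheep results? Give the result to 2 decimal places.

250 fish × 0.7063 = 176.575 copper
176.575 copper × 1.078 = 190.34785 sheep

190.35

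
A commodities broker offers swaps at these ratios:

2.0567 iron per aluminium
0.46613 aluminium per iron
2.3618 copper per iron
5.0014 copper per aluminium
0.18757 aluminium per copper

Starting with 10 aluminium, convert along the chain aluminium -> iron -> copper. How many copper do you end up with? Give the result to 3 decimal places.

10 aluminium × 2.0567 = 20.567 iron
20.567 iron × 2.3618 = 48.5751406 copper

48.575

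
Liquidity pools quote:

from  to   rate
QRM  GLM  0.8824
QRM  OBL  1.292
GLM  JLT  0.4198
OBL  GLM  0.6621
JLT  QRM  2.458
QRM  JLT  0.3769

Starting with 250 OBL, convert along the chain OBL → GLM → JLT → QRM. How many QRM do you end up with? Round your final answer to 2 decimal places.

250 OBL × 0.6621 = 165.525 GLM
165.525 GLM × 0.4198 = 69.487395 JLT
69.487395 JLT × 2.458 = 170.80001691 QRM

170.80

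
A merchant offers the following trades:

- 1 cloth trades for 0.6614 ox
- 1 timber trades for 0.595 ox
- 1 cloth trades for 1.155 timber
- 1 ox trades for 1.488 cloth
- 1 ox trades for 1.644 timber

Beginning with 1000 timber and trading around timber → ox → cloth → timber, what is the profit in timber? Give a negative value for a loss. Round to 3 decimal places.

1000 timber × 0.595 = 595 ox
595 ox × 1.488 = 885.36 cloth
885.36 cloth × 1.155 = 1022.5908 timber
Net change: 1022.5908 − 1000 = 22.5908 timber

22.591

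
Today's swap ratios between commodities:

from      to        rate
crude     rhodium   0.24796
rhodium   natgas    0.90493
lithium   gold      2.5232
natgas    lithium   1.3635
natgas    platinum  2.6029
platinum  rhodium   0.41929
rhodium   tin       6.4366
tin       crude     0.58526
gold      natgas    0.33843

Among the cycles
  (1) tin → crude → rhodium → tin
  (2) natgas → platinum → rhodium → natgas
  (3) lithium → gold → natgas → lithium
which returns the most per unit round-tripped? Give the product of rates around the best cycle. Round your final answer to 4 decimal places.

(1) 0.58526 × 0.24796 × 6.4366 = 0.93409
(2) 2.6029 × 0.41929 × 0.90493 = 0.98761
(3) 2.5232 × 0.33843 × 1.3635 = 1.16433
Highest is cycle (3) at 1.1643 (>1, arbitrage).

1.1643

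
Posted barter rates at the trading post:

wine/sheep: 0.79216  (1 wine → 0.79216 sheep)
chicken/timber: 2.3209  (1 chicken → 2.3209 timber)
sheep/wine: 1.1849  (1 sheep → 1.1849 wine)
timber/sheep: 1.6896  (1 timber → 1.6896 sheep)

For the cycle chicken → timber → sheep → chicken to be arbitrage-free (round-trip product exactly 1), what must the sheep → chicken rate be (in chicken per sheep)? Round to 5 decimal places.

Known legs of the cycle: 2.3209 × 1.6896 = 3.92139264
For no arbitrage the full-cycle product must be 1, so the missing rate is 1 / 3.92139264 ≈ 0.2550114.

0.25501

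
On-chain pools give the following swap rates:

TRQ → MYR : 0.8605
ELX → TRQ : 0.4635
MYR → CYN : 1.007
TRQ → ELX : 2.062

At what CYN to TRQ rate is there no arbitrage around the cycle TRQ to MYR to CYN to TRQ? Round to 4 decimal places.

1.1540

Known legs of the cycle: 0.8605 × 1.007 = 0.8665235
For no arbitrage the full-cycle product must be 1, so the missing rate is 1 / 0.8665235 ≈ 1.154037.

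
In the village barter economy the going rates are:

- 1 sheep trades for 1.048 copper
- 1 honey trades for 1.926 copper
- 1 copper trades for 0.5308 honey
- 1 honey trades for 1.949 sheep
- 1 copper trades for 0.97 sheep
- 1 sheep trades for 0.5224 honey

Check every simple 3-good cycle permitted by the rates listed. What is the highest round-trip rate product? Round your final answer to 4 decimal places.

1.0842

sheep→copper→honey→sheep: 1.048 × 0.5308 × 1.949 = 1.08419
sheep→honey→copper→sheep: 0.5224 × 1.926 × 0.97 = 0.97596
Maximum is sheep→copper→honey→sheep at 1.0842; arbitrage exists.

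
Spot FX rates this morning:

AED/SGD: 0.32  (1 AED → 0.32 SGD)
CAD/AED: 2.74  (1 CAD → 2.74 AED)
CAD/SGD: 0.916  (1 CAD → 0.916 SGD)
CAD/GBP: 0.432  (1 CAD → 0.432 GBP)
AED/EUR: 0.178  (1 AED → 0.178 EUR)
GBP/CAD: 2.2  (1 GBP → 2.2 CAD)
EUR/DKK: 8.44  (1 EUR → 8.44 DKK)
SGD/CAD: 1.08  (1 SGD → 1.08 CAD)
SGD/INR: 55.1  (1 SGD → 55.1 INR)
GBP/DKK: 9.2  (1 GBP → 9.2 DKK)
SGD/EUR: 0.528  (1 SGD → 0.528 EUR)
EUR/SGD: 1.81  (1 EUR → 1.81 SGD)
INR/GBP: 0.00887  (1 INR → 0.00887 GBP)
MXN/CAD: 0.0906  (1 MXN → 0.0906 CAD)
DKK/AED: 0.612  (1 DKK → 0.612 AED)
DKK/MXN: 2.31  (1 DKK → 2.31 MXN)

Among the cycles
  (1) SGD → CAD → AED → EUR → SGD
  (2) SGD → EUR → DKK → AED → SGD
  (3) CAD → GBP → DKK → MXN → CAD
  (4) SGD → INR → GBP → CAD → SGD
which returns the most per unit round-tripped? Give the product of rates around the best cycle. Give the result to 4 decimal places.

(1) 1.08 × 2.74 × 0.178 × 1.81 = 0.95340
(2) 0.528 × 8.44 × 0.612 × 0.32 = 0.87273
(3) 0.432 × 9.2 × 2.31 × 0.0906 = 0.83179
(4) 55.1 × 0.00887 × 2.2 × 0.916 = 0.98490
Highest is cycle (4) at 0.9849 (≤1, no arbitrage).

0.9849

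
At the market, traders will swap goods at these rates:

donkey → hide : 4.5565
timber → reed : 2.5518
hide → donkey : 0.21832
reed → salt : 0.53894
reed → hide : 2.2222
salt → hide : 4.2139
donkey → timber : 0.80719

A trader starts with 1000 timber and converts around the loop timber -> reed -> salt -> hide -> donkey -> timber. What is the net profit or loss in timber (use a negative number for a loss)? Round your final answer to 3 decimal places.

1000 timber × 2.5518 = 2551.8 reed
2551.8 reed × 0.53894 = 1375.267092 salt
1375.267092 salt × 4.2139 = 5795.2379989788 hide
5795.2379989788 hide × 0.21832 = 1265.216359937051616 donkey
1265.216359937051616 donkey × 0.80719 = 1021.26999357758869391904 timber
Net change: 1021.26999357758869391904 − 1000 = 21.26999357758869391904 timber

21.270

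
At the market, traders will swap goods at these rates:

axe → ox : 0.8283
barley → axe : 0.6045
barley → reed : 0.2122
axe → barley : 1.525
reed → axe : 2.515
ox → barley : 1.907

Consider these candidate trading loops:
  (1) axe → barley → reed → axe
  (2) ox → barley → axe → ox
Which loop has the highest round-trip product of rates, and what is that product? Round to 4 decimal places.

(1) 1.525 × 0.2122 × 2.515 = 0.81387
(2) 1.907 × 0.6045 × 0.8283 = 0.95485
Highest is cycle (2) at 0.9548 (≤1, no arbitrage).

0.9548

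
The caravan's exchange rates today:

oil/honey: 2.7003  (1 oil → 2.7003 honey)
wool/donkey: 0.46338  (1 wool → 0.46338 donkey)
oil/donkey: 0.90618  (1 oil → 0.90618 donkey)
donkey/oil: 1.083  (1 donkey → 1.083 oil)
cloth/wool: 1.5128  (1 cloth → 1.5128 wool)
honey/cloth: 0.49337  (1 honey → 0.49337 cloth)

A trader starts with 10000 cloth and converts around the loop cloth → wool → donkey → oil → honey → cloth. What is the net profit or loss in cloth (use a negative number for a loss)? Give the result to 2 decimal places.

10000 cloth × 1.5128 = 15128 wool
15128 wool × 0.46338 = 7010.01264 donkey
7010.01264 donkey × 1.083 = 7591.84368912 oil
7591.84368912 oil × 2.7003 = 20500.255513730736 honey
20500.255513730736 honey × 0.49337 = 10114.21106280933322032 cloth
Net change: 10114.21106280933322032 − 10000 = 114.21106280933322032 cloth

114.21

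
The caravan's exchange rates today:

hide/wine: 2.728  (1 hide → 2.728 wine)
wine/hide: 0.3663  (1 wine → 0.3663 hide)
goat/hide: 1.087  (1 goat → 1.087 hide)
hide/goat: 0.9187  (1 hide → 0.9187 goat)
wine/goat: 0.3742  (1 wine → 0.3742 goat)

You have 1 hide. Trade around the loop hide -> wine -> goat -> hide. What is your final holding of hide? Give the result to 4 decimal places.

1.1096

1 hide × 2.728 = 2.728 wine
2.728 wine × 0.3742 = 1.0208176 goat
1.0208176 goat × 1.087 = 1.1096287312 hide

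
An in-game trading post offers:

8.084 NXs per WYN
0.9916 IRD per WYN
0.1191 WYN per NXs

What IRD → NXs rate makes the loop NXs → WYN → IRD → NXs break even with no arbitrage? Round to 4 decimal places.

Known legs of the cycle: 0.1191 × 0.9916 = 0.11809956
For no arbitrage the full-cycle product must be 1, so the missing rate is 1 / 0.11809956 ≈ 8.467432.

8.4674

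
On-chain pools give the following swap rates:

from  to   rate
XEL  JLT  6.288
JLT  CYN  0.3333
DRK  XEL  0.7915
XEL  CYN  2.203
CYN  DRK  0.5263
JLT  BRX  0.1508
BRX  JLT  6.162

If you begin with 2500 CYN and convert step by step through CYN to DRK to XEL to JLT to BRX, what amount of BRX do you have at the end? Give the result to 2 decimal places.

987.50

2500 CYN × 0.5263 = 1315.75 DRK
1315.75 DRK × 0.7915 = 1041.416125 XEL
1041.416125 XEL × 6.288 = 6548.424594 JLT
6548.424594 JLT × 0.1508 = 987.5024287752 BRX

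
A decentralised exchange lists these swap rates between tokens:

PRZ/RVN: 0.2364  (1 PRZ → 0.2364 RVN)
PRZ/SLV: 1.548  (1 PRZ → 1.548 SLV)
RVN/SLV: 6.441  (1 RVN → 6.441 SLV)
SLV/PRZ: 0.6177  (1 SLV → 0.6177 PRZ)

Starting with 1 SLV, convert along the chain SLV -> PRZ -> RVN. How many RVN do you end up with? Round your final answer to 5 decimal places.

0.14602

1 SLV × 0.6177 = 0.6177 PRZ
0.6177 PRZ × 0.2364 = 0.14602428 RVN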